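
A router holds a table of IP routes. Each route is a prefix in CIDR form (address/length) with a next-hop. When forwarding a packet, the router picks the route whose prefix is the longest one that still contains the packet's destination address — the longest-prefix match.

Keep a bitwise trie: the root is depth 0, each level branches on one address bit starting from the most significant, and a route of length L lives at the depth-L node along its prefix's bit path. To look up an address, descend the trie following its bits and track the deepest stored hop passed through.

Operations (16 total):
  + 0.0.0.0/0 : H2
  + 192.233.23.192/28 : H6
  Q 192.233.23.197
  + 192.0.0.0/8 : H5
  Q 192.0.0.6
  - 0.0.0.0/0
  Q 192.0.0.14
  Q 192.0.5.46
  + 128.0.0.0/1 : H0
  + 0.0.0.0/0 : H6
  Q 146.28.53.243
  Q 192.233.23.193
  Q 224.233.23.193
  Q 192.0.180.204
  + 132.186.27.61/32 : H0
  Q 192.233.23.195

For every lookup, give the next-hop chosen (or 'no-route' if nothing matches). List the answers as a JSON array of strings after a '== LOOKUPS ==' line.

Apply in order:
  add 0.0.0.0/0 -> H2 at depth 0
  add 192.233.23.192/28 -> H6 at depth 28
  ? 192.233.23.197  path d0:H2→d1:-→d2:-→d3:-→d4:-→d5:-→d6:-→d7:-→d8:-→d9:-→d10:-→d11:-→d12:-→d13:-→d14:-→d15:-→d16:-→d17:-→d18:-→d19:-→d20:-→d21:-→d22:-→d23:-→d24:-→d25:-→d26:-→d27:-→d28:H6  best=H6
  add 192.0.0.0/8 -> H5 at depth 8
  ? 192.0.0.6  path d0:H2→d1:-→d2:-→d3:-→d4:-→d5:-→d6:-→d7:-→d8:H5  best=H5
  del 0.0.0.0/0 (clear depth 0)
  ? 192.0.0.14  path d0:-→d1:-→d2:-→d3:-→d4:-→d5:-→d6:-→d7:-→d8:H5  best=H5
  ? 192.0.5.46  path d0:-→d1:-→d2:-→d3:-→d4:-→d5:-→d6:-→d7:-→d8:H5  best=H5
  add 128.0.0.0/1 -> H0 at depth 1
  add 0.0.0.0/0 -> H6 at depth 0
  ? 146.28.53.243  path d0:H6→d1:H0  best=H0
  ? 192.233.23.193  path d0:H6→d1:H0→d2:-→d3:-→d4:-→d5:-→d6:-→d7:-→d8:H5→d9:-→d10:-→d11:-→d12:-→d13:-→d14:-→d15:-→d16:-→d17:-→d18:-→d19:-→d20:-→d21:-→d22:-→d23:-→d24:-→d25:-→d26:-→d27:-→d28:H6  best=H6
  ? 224.233.23.193  path d0:H6→d1:H0→d2:-  best=H0
  ? 192.0.180.204  path d0:H6→d1:H0→d2:-→d3:-→d4:-→d5:-→d6:-→d7:-→d8:H5  best=H5
  add 132.186.27.61/32 -> H0 at depth 32
  ? 192.233.23.195  path d0:H6→d1:H0→d2:-→d3:-→d4:-→d5:-→d6:-→d7:-→d8:H5→d9:-→d10:-→d11:-→d12:-→d13:-→d14:-→d15:-→d16:-→d17:-→d18:-→d19:-→d20:-→d21:-→d22:-→d23:-→d24:-→d25:-→d26:-→d27:-→d28:H6  best=H6

== LOOKUPS ==
["H6","H5","H5","H5","H0","H6","H0","H5","H6"]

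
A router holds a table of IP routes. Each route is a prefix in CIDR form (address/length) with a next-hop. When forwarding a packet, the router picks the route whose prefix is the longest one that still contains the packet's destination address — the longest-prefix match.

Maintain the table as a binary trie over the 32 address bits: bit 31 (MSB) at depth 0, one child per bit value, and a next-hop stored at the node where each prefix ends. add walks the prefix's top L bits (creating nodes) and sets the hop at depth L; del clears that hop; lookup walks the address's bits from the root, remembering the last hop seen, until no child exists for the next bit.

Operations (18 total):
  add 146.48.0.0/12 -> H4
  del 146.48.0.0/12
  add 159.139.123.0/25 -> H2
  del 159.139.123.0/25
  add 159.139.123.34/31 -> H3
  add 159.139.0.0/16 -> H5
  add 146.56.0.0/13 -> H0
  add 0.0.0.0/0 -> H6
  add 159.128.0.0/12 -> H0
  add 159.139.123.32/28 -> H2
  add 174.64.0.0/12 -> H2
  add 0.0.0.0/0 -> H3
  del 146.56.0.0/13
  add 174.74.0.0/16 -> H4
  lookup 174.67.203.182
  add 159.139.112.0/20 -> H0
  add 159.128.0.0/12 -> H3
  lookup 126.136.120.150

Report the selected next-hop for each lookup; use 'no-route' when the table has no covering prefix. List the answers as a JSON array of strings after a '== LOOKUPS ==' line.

Apply in order:
  add 146.48.0.0/12 -> H4 at depth 12
  - 146.48.0.0/12 clear@12
  add 159.139.123.0/25 -> H2 at depth 25
  - 159.139.123.0/25 clear@25
  add 159.139.123.34/31 -> H3 at depth 31
  add 159.139.0.0/16 -> H5 at depth 16
  add 146.56.0.0/13 -> H0 at depth 13
  add 0.0.0.0/0 -> H6 at depth 0
  add 159.128.0.0/12 -> H0 at depth 12
  add 159.139.123.32/28 -> H2 at depth 28
  add 174.64.0.0/12 -> H2 at depth 12
  add 0.0.0.0/0 -> H3 at depth 0
  - 146.56.0.0/13 clear@13
  add 174.74.0.0/16 -> H4 at depth 16
  ? 174.67.203.182  path d0:H3→d1:-→d2:-→d3:-→d4:-→d5:-→d6:-→d7:-→d8:-→d9:-→d10:-→d11:-→d12:H2  best=H2
  add 159.139.112.0/20 -> H0 at depth 20
  add 159.128.0.0/12 -> H3 at depth 12
  ? 126.136.120.150  path d0:H3  best=H3

== LOOKUPS ==
["H2","H3"]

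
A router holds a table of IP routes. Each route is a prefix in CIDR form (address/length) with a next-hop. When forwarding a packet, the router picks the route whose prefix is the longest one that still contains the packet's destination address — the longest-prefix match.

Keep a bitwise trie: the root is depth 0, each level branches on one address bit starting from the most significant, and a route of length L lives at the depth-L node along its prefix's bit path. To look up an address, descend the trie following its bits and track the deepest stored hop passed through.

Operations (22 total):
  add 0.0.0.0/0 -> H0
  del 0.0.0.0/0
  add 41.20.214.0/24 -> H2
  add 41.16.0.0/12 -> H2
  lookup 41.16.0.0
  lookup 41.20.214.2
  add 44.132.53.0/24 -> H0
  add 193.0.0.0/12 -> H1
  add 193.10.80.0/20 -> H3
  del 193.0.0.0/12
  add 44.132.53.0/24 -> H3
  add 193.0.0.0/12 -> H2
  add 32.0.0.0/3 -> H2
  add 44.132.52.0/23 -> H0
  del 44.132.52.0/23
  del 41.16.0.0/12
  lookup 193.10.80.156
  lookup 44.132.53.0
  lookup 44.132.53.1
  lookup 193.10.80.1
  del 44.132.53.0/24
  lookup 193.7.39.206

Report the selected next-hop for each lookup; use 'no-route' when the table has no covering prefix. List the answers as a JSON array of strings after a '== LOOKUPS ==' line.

Trace:
  add 0.0.0.0/0 -> H0 at depth 0
  - 0.0.0.0/0 clear@0
  add 41.20.214.0/24 -> H2 at depth 24
  add 41.16.0.0/12 -> H2 at depth 12
  lookup 41.16.0.0: bits 0010100100010 walk d0:-→d1:-→d2:-→d3:-→d4:-→d5:-→d6:-→d7:-→d8:-→d9:-→d10:-→d11:-→d12:H2→d13:- -> H2
  lookup 41.20.214.2: bits 001010010001010011010110 walk d0:-→d1:-→d2:-→d3:-→d4:-→d5:-→d6:-→d7:-→d8:-→d9:-→d10:-→d11:-→d12:H2→d13:-→d14:-→d15:-→d16:-→d17:-→d18:-→d19:-→d20:-→d21:-→d22:-→d23:-→d24:H2 -> H2
  add 44.132.53.0/24 -> H0 at depth 24
  add 193.0.0.0/12 -> H1 at depth 12
  add 193.10.80.0/20 -> H3 at depth 20
  - 193.0.0.0/12 clear@12
  add 44.132.53.0/24 -> H3 at depth 24
  add 193.0.0.0/12 -> H2 at depth 12
  add 32.0.0.0/3 -> H2 at depth 3
  add 44.132.52.0/23 -> H0 at depth 23
  - 44.132.52.0/23 clear@23
  - 41.16.0.0/12 clear@12
  lookup 193.10.80.156: bits 11000001000010100101 walk d0:-→d1:-→d2:-→d3:-→d4:-→d5:-→d6:-→d7:-→d8:-→d9:-→d10:-→d11:-→d12:H2→d13:-→d14:-→d15:-→d16:-→d17:-→d18:-→d19:-→d20:H3 -> H3
  lookup 44.132.53.0: bits 001011001000010000110101 walk d0:-→d1:-→d2:-→d3:H2→d4:-→d5:-→d6:-→d7:-→d8:-→d9:-→d10:-→d11:-→d12:-→d13:-→d14:-→d15:-→d16:-→d17:-→d18:-→d19:-→d20:-→d21:-→d22:-→d23:-→d24:H3 -> H3
  lookup 44.132.53.1: bits 001011001000010000110101 walk d0:-→d1:-→d2:-→d3:H2→d4:-→d5:-→d6:-→d7:-→d8:-→d9:-→d10:-→d11:-→d12:-→d13:-→d14:-→d15:-→d16:-→d17:-→d18:-→d19:-→d20:-→d21:-→d22:-→d23:-→d24:H3 -> H3
  lookup 193.10.80.1: bits 11000001000010100101 walk d0:-→d1:-→d2:-→d3:-→d4:-→d5:-→d6:-→d7:-→d8:-→d9:-→d10:-→d11:-→d12:H2→d13:-→d14:-→d15:-→d16:-→d17:-→d18:-→d19:-→d20:H3 -> H3
  - 44.132.53.0/24 clear@24
  lookup 193.7.39.206: bits 110000010000 walk d0:-→d1:-→d2:-→d3:-→d4:-→d5:-→d6:-→d7:-→d8:-→d9:-→d10:-→d11:-→d12:H2 -> H2

== LOOKUPS ==
["H2","H2","H3","H3","H3","H3","H2"]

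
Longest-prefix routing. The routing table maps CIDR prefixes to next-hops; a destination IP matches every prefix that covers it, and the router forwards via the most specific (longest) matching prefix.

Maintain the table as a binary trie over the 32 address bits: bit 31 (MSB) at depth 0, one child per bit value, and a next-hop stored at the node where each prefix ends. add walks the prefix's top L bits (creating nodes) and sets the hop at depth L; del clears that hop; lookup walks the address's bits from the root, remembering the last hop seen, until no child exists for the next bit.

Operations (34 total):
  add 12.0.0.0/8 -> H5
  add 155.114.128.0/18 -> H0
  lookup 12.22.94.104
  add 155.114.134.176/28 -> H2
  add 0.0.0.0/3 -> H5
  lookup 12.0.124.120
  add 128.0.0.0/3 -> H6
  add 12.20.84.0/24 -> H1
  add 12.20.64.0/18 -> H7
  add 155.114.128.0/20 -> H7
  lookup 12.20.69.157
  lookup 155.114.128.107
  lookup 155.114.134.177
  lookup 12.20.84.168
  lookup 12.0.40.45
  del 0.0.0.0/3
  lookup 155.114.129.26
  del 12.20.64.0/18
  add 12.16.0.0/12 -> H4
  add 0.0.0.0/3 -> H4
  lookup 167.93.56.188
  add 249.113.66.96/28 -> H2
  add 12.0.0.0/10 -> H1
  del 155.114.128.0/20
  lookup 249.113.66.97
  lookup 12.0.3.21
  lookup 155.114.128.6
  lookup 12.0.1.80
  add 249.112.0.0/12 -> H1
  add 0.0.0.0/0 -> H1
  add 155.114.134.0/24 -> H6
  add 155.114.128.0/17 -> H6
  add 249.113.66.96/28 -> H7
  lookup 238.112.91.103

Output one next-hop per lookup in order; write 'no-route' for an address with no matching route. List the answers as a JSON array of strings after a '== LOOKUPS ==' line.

Process each operation:
  add 12.0.0.0/8 -> H5 at depth 8
  add 155.114.128.0/18 -> H0 at depth 18
  ? 12.22.94.104  path d0:-→d1:-→d2:-→d3:-→d4:-→d5:-→d6:-→d7:-→d8:H5  best=H5
  add 155.114.134.176/28 -> H2 at depth 28
  add 0.0.0.0/3 -> H5 at depth 3
  ? 12.0.124.120  path d0:-→d1:-→d2:-→d3:H5→d4:-→d5:-→d6:-→d7:-→d8:H5  best=H5
  add 128.0.0.0/3 -> H6 at depth 3
  add 12.20.84.0/24 -> H1 at depth 24
  add 12.20.64.0/18 -> H7 at depth 18
  add 155.114.128.0/20 -> H7 at depth 20
  ? 12.20.69.157  path d0:-→d1:-→d2:-→d3:H5→d4:-→d5:-→d6:-→d7:-→d8:H5→d9:-→d10:-→d11:-→d12:-→d13:-→d14:-→d15:-→d16:-→d17:-→d18:H7→d19:-  best=H7
  ? 155.114.128.107  path d0:-→d1:-→d2:-→d3:H6→d4:-→d5:-→d6:-→d7:-→d8:-→d9:-→d10:-→d11:-→d12:-→d13:-→d14:-→d15:-→d16:-→d17:-→d18:H0→d19:-→d20:H7→d21:-  best=H7
  ? 155.114.134.177  path d0:-→d1:-→d2:-→d3:H6→d4:-→d5:-→d6:-→d7:-→d8:-→d9:-→d10:-→d11:-→d12:-→d13:-→d14:-→d15:-→d16:-→d17:-→d18:H0→d19:-→d20:H7→d21:-→d22:-→d23:-→d24:-→d25:-→d26:-→d27:-→d28:H2  best=H2
  ? 12.20.84.168  path d0:-→d1:-→d2:-→d3:H5→d4:-→d5:-→d6:-→d7:-→d8:H5→d9:-→d10:-→d11:-→d12:-→d13:-→d14:-→d15:-→d16:-→d17:-→d18:H7→d19:-→d20:-→d21:-→d22:-→d23:-→d24:H1  best=H1
  ? 12.0.40.45  path d0:-→d1:-→d2:-→d3:H5→d4:-→d5:-→d6:-→d7:-→d8:H5→d9:-→d10:-→d11:-  best=H5
  - 0.0.0.0/3 clear@3
  ? 155.114.129.26  path d0:-→d1:-→d2:-→d3:H6→d4:-→d5:-→d6:-→d7:-→d8:-→d9:-→d10:-→d11:-→d12:-→d13:-→d14:-→d15:-→d16:-→d17:-→d18:H0→d19:-→d20:H7→d21:-  best=H7
  - 12.20.64.0/18 clear@18
  add 12.16.0.0/12 -> H4 at depth 12
  add 0.0.0.0/3 -> H4 at depth 3
  ? 167.93.56.188  path d0:-→d1:-→d2:-  best=no-route
  add 249.113.66.96/28 -> H2 at depth 28
  add 12.0.0.0/10 -> H1 at depth 10
  - 155.114.128.0/20 clear@20
  ? 249.113.66.97  path d0:-→d1:-→d2:-→d3:-→d4:-→d5:-→d6:-→d7:-→d8:-→d9:-→d10:-→d11:-→d12:-→d13:-→d14:-→d15:-→d16:-→d17:-→d18:-→d19:-→d20:-→d21:-→d22:-→d23:-→d24:-→d25:-→d26:-→d27:-→d28:H2  best=H2
  ? 12.0.3.21  path d0:-→d1:-→d2:-→d3:H4→d4:-→d5:-→d6:-→d7:-→d8:H5→d9:-→d10:H1→d11:-  best=H1
  ? 155.114.128.6  path d0:-→d1:-→d2:-→d3:H6→d4:-→d5:-→d6:-→d7:-→d8:-→d9:-→d10:-→d11:-→d12:-→d13:-→d14:-→d15:-→d16:-→d17:-→d18:H0→d19:-→d20:-→d21:-  best=H0
  ? 12.0.1.80  path d0:-→d1:-→d2:-→d3:H4→d4:-→d5:-→d6:-→d7:-→d8:H5→d9:-→d10:H1→d11:-  best=H1
  add 249.112.0.0/12 -> H1 at depth 12
  add 0.0.0.0/0 -> H1 at depth 0
  add 155.114.134.0/24 -> H6 at depth 24
  add 155.114.128.0/17 -> H6 at depth 17
  add 249.113.66.96/28 -> H7 at depth 28
  ? 238.112.91.103  path d0:H1→d1:-→d2:-→d3:-  best=H1

== LOOKUPS ==
["H5","H5","H7","H7","H2","H1","H5","H7","no-route","H2","H1","H0","H1","H1"]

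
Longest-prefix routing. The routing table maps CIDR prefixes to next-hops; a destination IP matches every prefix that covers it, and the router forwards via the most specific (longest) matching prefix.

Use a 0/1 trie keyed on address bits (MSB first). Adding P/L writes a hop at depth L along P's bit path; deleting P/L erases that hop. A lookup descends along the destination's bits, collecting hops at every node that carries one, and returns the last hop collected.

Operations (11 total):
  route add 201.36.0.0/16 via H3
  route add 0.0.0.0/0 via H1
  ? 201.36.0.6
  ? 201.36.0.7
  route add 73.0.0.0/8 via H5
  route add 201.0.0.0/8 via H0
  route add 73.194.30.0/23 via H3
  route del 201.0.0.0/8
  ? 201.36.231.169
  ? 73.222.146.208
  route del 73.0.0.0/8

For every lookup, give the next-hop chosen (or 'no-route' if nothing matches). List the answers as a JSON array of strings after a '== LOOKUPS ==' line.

Process each operation:
  + 201.36.0.0/16 (H3) depth=16
  + 0.0.0.0/0 (H1) depth=0
  lookup 201.36.0.6: bits 1100100100100100 walk d0:H1→d1:-→d2:-→d3:-→d4:-→d5:-→d6:-→d7:-→d8:-→d9:-→d10:-→d11:-→d12:-→d13:-→d14:-→d15:-→d16:H3 -> H3
  lookup 201.36.0.7: bits 1100100100100100 walk d0:H1→d1:-→d2:-→d3:-→d4:-→d5:-→d6:-→d7:-→d8:-→d9:-→d10:-→d11:-→d12:-→d13:-→d14:-→d15:-→d16:H3 -> H3
  + 73.0.0.0/8 (H5) depth=8
  + 201.0.0.0/8 (H0) depth=8
  + 73.194.30.0/23 (H3) depth=23
  del 201.0.0.0/8 (clear depth 8)
  lookup 201.36.231.169: bits 1100100100100100 walk d0:H1→d1:-→d2:-→d3:-→d4:-→d5:-→d6:-→d7:-→d8:-→d9:-→d10:-→d11:-→d12:-→d13:-→d14:-→d15:-→d16:H3 -> H3
  lookup 73.222.146.208: bits 01001001110 walk d0:H1→d1:-→d2:-→d3:-→d4:-→d5:-→d6:-→d7:-→d8:H5→d9:-→d10:-→d11:- -> H5
  del 73.0.0.0/8 (clear depth 8)

== LOOKUPS ==
["H3","H3","H3","H5"]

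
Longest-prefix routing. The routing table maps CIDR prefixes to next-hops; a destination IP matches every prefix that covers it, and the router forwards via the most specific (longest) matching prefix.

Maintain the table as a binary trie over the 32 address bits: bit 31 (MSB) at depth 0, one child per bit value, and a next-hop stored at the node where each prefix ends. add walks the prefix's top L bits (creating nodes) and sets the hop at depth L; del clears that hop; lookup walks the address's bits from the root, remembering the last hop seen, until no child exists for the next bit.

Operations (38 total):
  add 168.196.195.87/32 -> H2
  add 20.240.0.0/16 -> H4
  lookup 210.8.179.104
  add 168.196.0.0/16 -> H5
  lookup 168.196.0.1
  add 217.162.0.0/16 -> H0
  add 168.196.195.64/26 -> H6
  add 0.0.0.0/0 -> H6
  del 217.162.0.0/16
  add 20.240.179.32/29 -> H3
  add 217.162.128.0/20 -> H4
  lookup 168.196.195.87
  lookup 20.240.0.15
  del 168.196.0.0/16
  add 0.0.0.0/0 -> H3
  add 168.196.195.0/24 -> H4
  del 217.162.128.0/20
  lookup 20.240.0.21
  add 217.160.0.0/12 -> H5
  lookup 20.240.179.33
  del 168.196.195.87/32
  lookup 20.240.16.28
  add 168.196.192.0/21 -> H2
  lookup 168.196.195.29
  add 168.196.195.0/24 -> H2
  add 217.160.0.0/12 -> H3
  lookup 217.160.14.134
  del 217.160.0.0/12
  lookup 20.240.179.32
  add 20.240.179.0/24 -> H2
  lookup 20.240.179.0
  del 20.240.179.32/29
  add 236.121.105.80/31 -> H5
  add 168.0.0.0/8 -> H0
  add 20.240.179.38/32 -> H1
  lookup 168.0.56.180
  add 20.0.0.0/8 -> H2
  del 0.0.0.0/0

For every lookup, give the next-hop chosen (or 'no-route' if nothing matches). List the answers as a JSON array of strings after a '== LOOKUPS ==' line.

Trace:
  add 168.196.195.87/32 -> H2 at depth 32
  add 20.240.0.0/16 -> H4 at depth 16
  Q 210.8.179.104: descend 1 ; hops seen [∅] ; pick no-route
  add 168.196.0.0/16 -> H5 at depth 16
  Q 168.196.0.1: descend 1010100011000100 ; hops seen [H5] ; pick H5
  add 217.162.0.0/16 -> H0 at depth 16
  add 168.196.195.64/26 -> H6 at depth 26
  add 0.0.0.0/0 -> H6 at depth 0
  - 217.162.0.0/16 clear@16
  add 20.240.179.32/29 -> H3 at depth 29
  add 217.162.128.0/20 -> H4 at depth 20
  Q 168.196.195.87: descend 10101000110001001100001101010111 ; hops seen [H6,H5,H6,H2] ; pick H2
  Q 20.240.0.15: descend 0001010011110000 ; hops seen [H6,H4] ; pick H4
  - 168.196.0.0/16 clear@16
  add 0.0.0.0/0 -> H3 at depth 0
  add 168.196.195.0/24 -> H4 at depth 24
  - 217.162.128.0/20 clear@20
  Q 20.240.0.21: descend 0001010011110000 ; hops seen [H3,H4] ; pick H4
  add 217.160.0.0/12 -> H5 at depth 12
  Q 20.240.179.33: descend 00010100111100001011001100100 ; hops seen [H3,H4,H3] ; pick H3
  - 168.196.195.87/32 clear@32
  Q 20.240.16.28: descend 0001010011110000 ; hops seen [H3,H4] ; pick H4
  add 168.196.192.0/21 -> H2 at depth 21
  Q 168.196.195.29: descend 1010100011000100110000110 ; hops seen [H3,H2,H4] ; pick H4
  add 168.196.195.0/24 -> H2 at depth 24
  add 217.160.0.0/12 -> H3 at depth 12
  Q 217.160.14.134: descend 11011001101000 ; hops seen [H3,H3] ; pick H3
  - 217.160.0.0/12 clear@12
  Q 20.240.179.32: descend 00010100111100001011001100100 ; hops seen [H3,H4,H3] ; pick H3
  add 20.240.179.0/24 -> H2 at depth 24
  Q 20.240.179.0: descend 00010100111100001011001100 ; hops seen [H3,H4,H2] ; pick H2
  - 20.240.179.32/29 clear@29
  add 236.121.105.80/31 -> H5 at depth 31
  add 168.0.0.0/8 -> H0 at depth 8
  add 20.240.179.38/32 -> H1 at depth 32
  Q 168.0.56.180: descend 10101000 ; hops seen [H3,H0] ; pick H0
  add 20.0.0.0/8 -> H2 at depth 8
  - 0.0.0.0/0 clear@0

== LOOKUPS ==
["no-route","H5","H2","H4","H4","H3","H4","H4","H3","H3","H2","H0"]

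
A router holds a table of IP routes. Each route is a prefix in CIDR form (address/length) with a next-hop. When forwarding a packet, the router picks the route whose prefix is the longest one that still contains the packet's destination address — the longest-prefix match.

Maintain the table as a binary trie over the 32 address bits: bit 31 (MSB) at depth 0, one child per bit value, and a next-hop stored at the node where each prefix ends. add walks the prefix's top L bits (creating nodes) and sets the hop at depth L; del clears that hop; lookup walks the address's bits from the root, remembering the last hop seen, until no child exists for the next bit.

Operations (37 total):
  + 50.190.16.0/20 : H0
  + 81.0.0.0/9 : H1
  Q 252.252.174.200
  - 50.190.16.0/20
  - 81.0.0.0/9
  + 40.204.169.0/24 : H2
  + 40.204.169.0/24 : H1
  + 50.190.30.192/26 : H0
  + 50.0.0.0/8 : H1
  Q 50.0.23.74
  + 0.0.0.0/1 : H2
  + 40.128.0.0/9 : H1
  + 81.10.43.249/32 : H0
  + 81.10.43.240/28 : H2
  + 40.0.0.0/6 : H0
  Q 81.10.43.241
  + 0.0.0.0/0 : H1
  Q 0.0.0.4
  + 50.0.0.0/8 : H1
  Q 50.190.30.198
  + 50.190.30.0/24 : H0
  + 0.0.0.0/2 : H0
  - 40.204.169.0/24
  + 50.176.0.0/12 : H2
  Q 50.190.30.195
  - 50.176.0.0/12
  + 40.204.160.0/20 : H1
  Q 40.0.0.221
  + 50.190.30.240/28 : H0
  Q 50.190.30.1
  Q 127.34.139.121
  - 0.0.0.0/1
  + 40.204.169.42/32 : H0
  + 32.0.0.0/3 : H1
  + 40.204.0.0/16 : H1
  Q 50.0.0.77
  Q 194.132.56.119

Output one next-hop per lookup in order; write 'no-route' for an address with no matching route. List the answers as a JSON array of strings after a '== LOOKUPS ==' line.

Apply in order:
  add 50.190.16.0/20 -> H0 at depth 20
  add 81.0.0.0/9 -> H1 at depth 9
  Q 252.252.174.200: descend ε ; hops seen [∅] ; pick no-route
  del 50.190.16.0/20 (clear depth 20)
  del 81.0.0.0/9 (clear depth 9)
  add 40.204.169.0/24 -> H2 at depth 24
  add 40.204.169.0/24 -> H1 at depth 24
  add 50.190.30.192/26 -> H0 at depth 26
  add 50.0.0.0/8 -> H1 at depth 8
  Q 50.0.23.74: descend 00110010 ; hops seen [H1] ; pick H1
  add 0.0.0.0/1 -> H2 at depth 1
  add 40.128.0.0/9 -> H1 at depth 9
  add 81.10.43.249/32 -> H0 at depth 32
  add 81.10.43.240/28 -> H2 at depth 28
  add 40.0.0.0/6 -> H0 at depth 6
  Q 81.10.43.241: descend 0101000100001010001010111111 ; hops seen [H2,H2] ; pick H2
  add 0.0.0.0/0 -> H1 at depth 0
  Q 0.0.0.4: descend 00 ; hops seen [H1,H2] ; pick H2
  add 50.0.0.0/8 -> H1 at depth 8
  Q 50.190.30.198: descend 00110010101111100001111011 ; hops seen [H1,H2,H1,H0] ; pick H0
  add 50.190.30.0/24 -> H0 at depth 24
  add 0.0.0.0/2 -> H0 at depth 2
  del 40.204.169.0/24 (clear depth 24)
  add 50.176.0.0/12 -> H2 at depth 12
  Q 50.190.30.195: descend 00110010101111100001111011 ; hops seen [H1,H2,H0,H1,H2,H0,H0] ; pick H0
  del 50.176.0.0/12 (clear depth 12)
  add 40.204.160.0/20 -> H1 at depth 20
  Q 40.0.0.221: descend 00101000 ; hops seen [H1,H2,H0,H0] ; pick H0
  add 50.190.30.240/28 -> H0 at depth 28
  Q 50.190.30.1: descend 001100101011111000011110 ; hops seen [H1,H2,H0,H1,H0] ; pick H0
  Q 127.34.139.121: descend 01 ; hops seen [H1,H2] ; pick H2
  del 0.0.0.0/1 (clear depth 1)
  add 40.204.169.42/32 -> H0 at depth 32
  add 32.0.0.0/3 -> H1 at depth 3
  add 40.204.0.0/16 -> H1 at depth 16
  Q 50.0.0.77: descend 00110010 ; hops seen [H1,H0,H1,H1] ; pick H1
  Q 194.132.56.119: descend ε ; hops seen [H1] ; pick H1

== LOOKUPS ==
["no-route","H1","H2","H2","H0","H0","H0","H0","H2","H1","H1"]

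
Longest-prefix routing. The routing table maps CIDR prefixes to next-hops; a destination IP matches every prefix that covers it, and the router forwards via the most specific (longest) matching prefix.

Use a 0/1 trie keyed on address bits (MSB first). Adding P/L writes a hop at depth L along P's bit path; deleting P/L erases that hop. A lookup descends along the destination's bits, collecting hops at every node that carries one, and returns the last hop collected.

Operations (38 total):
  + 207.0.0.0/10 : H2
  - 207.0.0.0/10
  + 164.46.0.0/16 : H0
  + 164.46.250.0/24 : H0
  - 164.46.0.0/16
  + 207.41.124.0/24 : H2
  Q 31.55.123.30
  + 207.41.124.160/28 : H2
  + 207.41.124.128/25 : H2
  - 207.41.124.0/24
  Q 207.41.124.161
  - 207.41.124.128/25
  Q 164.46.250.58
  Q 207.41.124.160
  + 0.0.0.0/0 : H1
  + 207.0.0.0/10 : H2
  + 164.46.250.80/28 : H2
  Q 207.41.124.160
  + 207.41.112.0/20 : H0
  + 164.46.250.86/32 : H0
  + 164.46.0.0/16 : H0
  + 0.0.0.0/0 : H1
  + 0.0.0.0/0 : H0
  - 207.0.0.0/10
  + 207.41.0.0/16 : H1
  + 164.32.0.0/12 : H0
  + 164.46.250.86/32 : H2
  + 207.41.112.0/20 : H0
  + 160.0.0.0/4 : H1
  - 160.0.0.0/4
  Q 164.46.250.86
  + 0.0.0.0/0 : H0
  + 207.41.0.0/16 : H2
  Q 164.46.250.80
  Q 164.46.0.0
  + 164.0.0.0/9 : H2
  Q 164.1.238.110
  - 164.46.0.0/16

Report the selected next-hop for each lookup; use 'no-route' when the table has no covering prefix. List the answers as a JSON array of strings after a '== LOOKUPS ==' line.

Apply in order:
  + 207.0.0.0/10 (H2) depth=10
  del 207.0.0.0/10 (clear depth 10)
  + 164.46.0.0/16 (H0) depth=16
  + 164.46.250.0/24 (H0) depth=24
  del 164.46.0.0/16 (clear depth 16)
  + 207.41.124.0/24 (H2) depth=24
  Q 31.55.123.30: descend ε ; hops seen [∅] ; pick no-route
  + 207.41.124.160/28 (H2) depth=28
  + 207.41.124.128/25 (H2) depth=25
  del 207.41.124.0/24 (clear depth 24)
  Q 207.41.124.161: descend 1100111100101001011111001010 ; hops seen [H2,H2] ; pick H2
  del 207.41.124.128/25 (clear depth 25)
  Q 164.46.250.58: descend 101001000010111011111010 ; hops seen [H0] ; pick H0
  Q 207.41.124.160: descend 1100111100101001011111001010 ; hops seen [H2] ; pick H2
  + 0.0.0.0/0 (H1) depth=0
  + 207.0.0.0/10 (H2) depth=10
  + 164.46.250.80/28 (H2) depth=28
  Q 207.41.124.160: descend 1100111100101001011111001010 ; hops seen [H1,H2,H2] ; pick H2
  + 207.41.112.0/20 (H0) depth=20
  + 164.46.250.86/32 (H0) depth=32
  + 164.46.0.0/16 (H0) depth=16
  + 0.0.0.0/0 (H1) depth=0
  + 0.0.0.0/0 (H0) depth=0
  del 207.0.0.0/10 (clear depth 10)
  + 207.41.0.0/16 (H1) depth=16
  + 164.32.0.0/12 (H0) depth=12
  + 164.46.250.86/32 (H2) depth=32
  + 207.41.112.0/20 (H0) depth=20
  + 160.0.0.0/4 (H1) depth=4
  del 160.0.0.0/4 (clear depth 4)
  Q 164.46.250.86: descend 10100100001011101111101001010110 ; hops seen [H0,H0,H0,H0,H2,H2] ; pick H2
  + 0.0.0.0/0 (H0) depth=0
  + 207.41.0.0/16 (H2) depth=16
  Q 164.46.250.80: descend 10100100001011101111101001010 ; hops seen [H0,H0,H0,H0,H2] ; pick H2
  Q 164.46.0.0: descend 1010010000101110 ; hops seen [H0,H0,H0] ; pick H0
  + 164.0.0.0/9 (H2) depth=9
  Q 164.1.238.110: descend 1010010000 ; hops seen [H0,H2] ; pick H2
  del 164.46.0.0/16 (clear depth 16)

== LOOKUPS ==
["no-route","H2","H0","H2","H2","H2","H2","H0","H2"]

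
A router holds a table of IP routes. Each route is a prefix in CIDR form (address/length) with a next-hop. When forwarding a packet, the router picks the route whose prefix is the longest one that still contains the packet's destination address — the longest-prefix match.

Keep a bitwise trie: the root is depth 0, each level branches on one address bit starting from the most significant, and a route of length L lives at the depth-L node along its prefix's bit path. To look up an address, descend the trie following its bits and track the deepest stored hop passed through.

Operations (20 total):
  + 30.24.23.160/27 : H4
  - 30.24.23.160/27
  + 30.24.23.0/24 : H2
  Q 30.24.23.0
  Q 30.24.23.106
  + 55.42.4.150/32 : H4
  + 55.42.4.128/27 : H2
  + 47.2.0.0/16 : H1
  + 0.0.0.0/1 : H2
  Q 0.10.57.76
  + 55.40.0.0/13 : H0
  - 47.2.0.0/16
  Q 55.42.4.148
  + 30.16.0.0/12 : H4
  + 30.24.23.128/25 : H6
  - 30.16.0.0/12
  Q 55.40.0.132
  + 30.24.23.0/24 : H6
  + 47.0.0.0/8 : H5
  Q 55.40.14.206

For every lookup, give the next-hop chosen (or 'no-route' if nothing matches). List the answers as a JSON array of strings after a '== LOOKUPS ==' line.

Apply in order:
  + 30.24.23.160/27 (H4) depth=27
  - 30.24.23.160/27 clear@27
  + 30.24.23.0/24 (H2) depth=24
  Q 30.24.23.0: descend 000111100001100000010111 ; hops seen [H2] ; pick H2
  Q 30.24.23.106: descend 000111100001100000010111 ; hops seen [H2] ; pick H2
  + 55.42.4.150/32 (H4) depth=32
  + 55.42.4.128/27 (H2) depth=27
  + 47.2.0.0/16 (H1) depth=16
  + 0.0.0.0/1 (H2) depth=1
  Q 0.10.57.76: descend 000 ; hops seen [H2] ; pick H2
  + 55.40.0.0/13 (H0) depth=13
  - 47.2.0.0/16 clear@16
  Q 55.42.4.148: descend 001101110010101000000100100101 ; hops seen [H2,H0,H2] ; pick H2
  + 30.16.0.0/12 (H4) depth=12
  + 30.24.23.128/25 (H6) depth=25
  - 30.16.0.0/12 clear@12
  Q 55.40.0.132: descend 00110111001010 ; hops seen [H2,H0] ; pick H0
  + 30.24.23.0/24 (H6) depth=24
  + 47.0.0.0/8 (H5) depth=8
  Q 55.40.14.206: descend 00110111001010 ; hops seen [H2,H0] ; pick H0

== LOOKUPS ==
["H2","H2","H2","H2","H0","H0"]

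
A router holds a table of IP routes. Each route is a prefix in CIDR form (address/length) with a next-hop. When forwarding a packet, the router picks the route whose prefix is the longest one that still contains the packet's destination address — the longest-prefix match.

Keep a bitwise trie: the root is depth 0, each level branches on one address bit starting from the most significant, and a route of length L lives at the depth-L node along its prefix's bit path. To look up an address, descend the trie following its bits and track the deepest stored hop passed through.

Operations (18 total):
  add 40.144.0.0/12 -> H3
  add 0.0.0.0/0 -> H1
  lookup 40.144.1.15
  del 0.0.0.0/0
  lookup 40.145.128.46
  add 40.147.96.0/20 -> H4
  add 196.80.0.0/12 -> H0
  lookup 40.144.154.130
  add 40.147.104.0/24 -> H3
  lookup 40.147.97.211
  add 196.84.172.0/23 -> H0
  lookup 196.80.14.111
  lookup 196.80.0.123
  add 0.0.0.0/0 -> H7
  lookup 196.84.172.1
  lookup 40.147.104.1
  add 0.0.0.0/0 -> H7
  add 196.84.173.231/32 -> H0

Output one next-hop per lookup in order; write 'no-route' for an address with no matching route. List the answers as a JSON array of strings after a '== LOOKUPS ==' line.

Process each operation:
  + 40.144.0.0/12 (H3) depth=12
  + 0.0.0.0/0 (H1) depth=0
  lookup 40.144.1.15: bits 001010001001 walk d0:H1→d1:-→d2:-→d3:-→d4:-→d5:-→d6:-→d7:-→d8:-→d9:-→d10:-→d11:-→d12:H3 -> H3
  - 0.0.0.0/0 clear@0
  lookup 40.145.128.46: bits 001010001001 walk d0:-→d1:-→d2:-→d3:-→d4:-→d5:-→d6:-→d7:-→d8:-→d9:-→d10:-→d11:-→d12:H3 -> H3
  + 40.147.96.0/20 (H4) depth=20
  + 196.80.0.0/12 (H0) depth=12
  lookup 40.144.154.130: bits 00101000100100 walk d0:-→d1:-→d2:-→d3:-→d4:-→d5:-→d6:-→d7:-→d8:-→d9:-→d10:-→d11:-→d12:H3→d13:-→d14:- -> H3
  + 40.147.104.0/24 (H3) depth=24
  lookup 40.147.97.211: bits 00101000100100110110 walk d0:-→d1:-→d2:-→d3:-→d4:-→d5:-→d6:-→d7:-→d8:-→d9:-→d10:-→d11:-→d12:H3→d13:-→d14:-→d15:-→d16:-→d17:-→d18:-→d19:-→d20:H4 -> H4
  + 196.84.172.0/23 (H0) depth=23
  lookup 196.80.14.111: bits 1100010001010 walk d0:-→d1:-→d2:-→d3:-→d4:-→d5:-→d6:-→d7:-→d8:-→d9:-→d10:-→d11:-→d12:H0→d13:- -> H0
  lookup 196.80.0.123: bits 1100010001010 walk d0:-→d1:-→d2:-→d3:-→d4:-→d5:-→d6:-→d7:-→d8:-→d9:-→d10:-→d11:-→d12:H0→d13:- -> H0
  + 0.0.0.0/0 (H7) depth=0
  lookup 196.84.172.1: bits 11000100010101001010110 walk d0:H7→d1:-→d2:-→d3:-→d4:-→d5:-→d6:-→d7:-→d8:-→d9:-→d10:-→d11:-→d12:H0→d13:-→d14:-→d15:-→d16:-→d17:-→d18:-→d19:-→d20:-→d21:-→d22:-→d23:H0 -> H0
  lookup 40.147.104.1: bits 001010001001001101101000 walk d0:H7→d1:-→d2:-→d3:-→d4:-→d5:-→d6:-→d7:-→d8:-→d9:-→d10:-→d11:-→d12:H3→d13:-→d14:-→d15:-→d16:-→d17:-→d18:-→d19:-→d20:H4→d21:-→d22:-→d23:-→d24:H3 -> H3
  + 0.0.0.0/0 (H7) depth=0
  + 196.84.173.231/32 (H0) depth=32

== LOOKUPS ==
["H3","H3","H3","H4","H0","H0","H0","H3"]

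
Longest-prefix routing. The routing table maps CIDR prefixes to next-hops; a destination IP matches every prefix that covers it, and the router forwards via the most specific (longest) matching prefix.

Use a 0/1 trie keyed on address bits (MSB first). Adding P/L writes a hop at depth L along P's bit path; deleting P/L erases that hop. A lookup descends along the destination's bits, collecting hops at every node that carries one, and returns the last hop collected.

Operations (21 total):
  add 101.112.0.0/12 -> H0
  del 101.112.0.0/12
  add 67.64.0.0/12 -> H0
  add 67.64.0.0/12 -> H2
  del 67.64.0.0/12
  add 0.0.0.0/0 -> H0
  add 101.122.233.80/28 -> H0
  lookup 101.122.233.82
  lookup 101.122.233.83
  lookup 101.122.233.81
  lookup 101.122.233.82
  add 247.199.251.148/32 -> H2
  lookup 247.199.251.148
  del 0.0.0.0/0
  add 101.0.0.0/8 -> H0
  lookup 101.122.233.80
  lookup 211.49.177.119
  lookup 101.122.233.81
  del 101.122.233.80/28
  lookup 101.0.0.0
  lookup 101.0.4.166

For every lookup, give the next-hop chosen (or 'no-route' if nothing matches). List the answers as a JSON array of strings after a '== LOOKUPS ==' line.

Process each operation:
  + 101.112.0.0/12 (H0) depth=12
  - 101.112.0.0/12 clear@12
  + 67.64.0.0/12 (H0) depth=12
  + 67.64.0.0/12 (H2) depth=12
  - 67.64.0.0/12 clear@12
  + 0.0.0.0/0 (H0) depth=0
  + 101.122.233.80/28 (H0) depth=28
  ? 101.122.233.82  path d0:H0→d1:-→d2:-→d3:-→d4:-→d5:-→d6:-→d7:-→d8:-→d9:-→d10:-→d11:-→d12:-→d13:-→d14:-→d15:-→d16:-→d17:-→d18:-→d19:-→d20:-→d21:-→d22:-→d23:-→d24:-→d25:-→d26:-→d27:-→d28:H0  best=H0
  ? 101.122.233.83  path d0:H0→d1:-→d2:-→d3:-→d4:-→d5:-→d6:-→d7:-→d8:-→d9:-→d10:-→d11:-→d12:-→d13:-→d14:-→d15:-→d16:-→d17:-→d18:-→d19:-→d20:-→d21:-→d22:-→d23:-→d24:-→d25:-→d26:-→d27:-→d28:H0  best=H0
  ? 101.122.233.81  path d0:H0→d1:-→d2:-→d3:-→d4:-→d5:-→d6:-→d7:-→d8:-→d9:-→d10:-→d11:-→d12:-→d13:-→d14:-→d15:-→d16:-→d17:-→d18:-→d19:-→d20:-→d21:-→d22:-→d23:-→d24:-→d25:-→d26:-→d27:-→d28:H0  best=H0
  ? 101.122.233.82  path d0:H0→d1:-→d2:-→d3:-→d4:-→d5:-→d6:-→d7:-→d8:-→d9:-→d10:-→d11:-→d12:-→d13:-→d14:-→d15:-→d16:-→d17:-→d18:-→d19:-→d20:-→d21:-→d22:-→d23:-→d24:-→d25:-→d26:-→d27:-→d28:H0  best=H0
  + 247.199.251.148/32 (H2) depth=32
  ? 247.199.251.148  path d0:H0→d1:-→d2:-→d3:-→d4:-→d5:-→d6:-→d7:-→d8:-→d9:-→d10:-→d11:-→d12:-→d13:-→d14:-→d15:-→d16:-→d17:-→d18:-→d19:-→d20:-→d21:-→d22:-→d23:-→d24:-→d25:-→d26:-→d27:-→d28:-→d29:-→d30:-→d31:-→d32:H2  best=H2
  - 0.0.0.0/0 clear@0
  + 101.0.0.0/8 (H0) depth=8
  ? 101.122.233.80  path d0:-→d1:-→d2:-→d3:-→d4:-→d5:-→d6:-→d7:-→d8:H0→d9:-→d10:-→d11:-→d12:-→d13:-→d14:-→d15:-→d16:-→d17:-→d18:-→d19:-→d20:-→d21:-→d22:-→d23:-→d24:-→d25:-→d26:-→d27:-→d28:H0  best=H0
  ? 211.49.177.119  path d0:-→d1:-→d2:-  best=no-route
  ? 101.122.233.81  path d0:-→d1:-→d2:-→d3:-→d4:-→d5:-→d6:-→d7:-→d8:H0→d9:-→d10:-→d11:-→d12:-→d13:-→d14:-→d15:-→d16:-→d17:-→d18:-→d19:-→d20:-→d21:-→d22:-→d23:-→d24:-→d25:-→d26:-→d27:-→d28:H0  best=H0
  - 101.122.233.80/28 clear@28
  ? 101.0.0.0  path d0:-→d1:-→d2:-→d3:-→d4:-→d5:-→d6:-→d7:-→d8:H0→d9:-  best=H0
  ? 101.0.4.166  path d0:-→d1:-→d2:-→d3:-→d4:-→d5:-→d6:-→d7:-→d8:H0→d9:-  best=H0

== LOOKUPS ==
["H0","H0","H0","H0","H2","H0","no-route","H0","H0","H0"]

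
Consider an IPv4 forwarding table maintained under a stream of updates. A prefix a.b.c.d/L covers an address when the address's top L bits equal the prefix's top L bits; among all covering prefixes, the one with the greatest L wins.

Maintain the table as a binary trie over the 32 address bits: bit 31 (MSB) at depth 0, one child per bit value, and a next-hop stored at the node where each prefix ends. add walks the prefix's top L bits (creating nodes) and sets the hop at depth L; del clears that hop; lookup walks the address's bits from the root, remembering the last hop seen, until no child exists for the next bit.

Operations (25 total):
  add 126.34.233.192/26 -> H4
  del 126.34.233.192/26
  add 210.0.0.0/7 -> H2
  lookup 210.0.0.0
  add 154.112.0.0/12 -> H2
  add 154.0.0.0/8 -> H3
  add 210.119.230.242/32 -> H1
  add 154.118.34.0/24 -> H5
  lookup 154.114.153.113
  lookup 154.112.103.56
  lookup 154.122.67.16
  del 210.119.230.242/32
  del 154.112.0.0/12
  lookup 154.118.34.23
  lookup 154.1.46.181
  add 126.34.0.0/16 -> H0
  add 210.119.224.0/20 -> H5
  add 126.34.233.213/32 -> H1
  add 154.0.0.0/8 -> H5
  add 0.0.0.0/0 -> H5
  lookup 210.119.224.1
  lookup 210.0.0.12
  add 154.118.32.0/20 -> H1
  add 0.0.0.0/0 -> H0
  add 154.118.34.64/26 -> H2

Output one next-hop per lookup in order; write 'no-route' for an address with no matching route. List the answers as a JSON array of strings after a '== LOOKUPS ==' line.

Apply in order:
  + 126.34.233.192/26 (H4) depth=26
  - 126.34.233.192/26 clear@26
  + 210.0.0.0/7 (H2) depth=7
  lookup 210.0.0.0: bits 1101001 walk d0:-→d1:-→d2:-→d3:-→d4:-→d5:-→d6:-→d7:H2 -> H2
  + 154.112.0.0/12 (H2) depth=12
  + 154.0.0.0/8 (H3) depth=8
  + 210.119.230.242/32 (H1) depth=32
  + 154.118.34.0/24 (H5) depth=24
  lookup 154.114.153.113: bits 1001101001110 walk d0:-→d1:-→d2:-→d3:-→d4:-→d5:-→d6:-→d7:-→d8:H3→d9:-→d10:-→d11:-→d12:H2→d13:- -> H2
  lookup 154.112.103.56: bits 1001101001110 walk d0:-→d1:-→d2:-→d3:-→d4:-→d5:-→d6:-→d7:-→d8:H3→d9:-→d10:-→d11:-→d12:H2→d13:- -> H2
  lookup 154.122.67.16: bits 100110100111 walk d0:-→d1:-→d2:-→d3:-→d4:-→d5:-→d6:-→d7:-→d8:H3→d9:-→d10:-→d11:-→d12:H2 -> H2
  - 210.119.230.242/32 clear@32
  - 154.112.0.0/12 clear@12
  lookup 154.118.34.23: bits 100110100111011000100010 walk d0:-→d1:-→d2:-→d3:-→d4:-→d5:-→d6:-→d7:-→d8:H3→d9:-→d10:-→d11:-→d12:-→d13:-→d14:-→d15:-→d16:-→d17:-→d18:-→d19:-→d20:-→d21:-→d22:-→d23:-→d24:H5 -> H5
  lookup 154.1.46.181: bits 100110100 walk d0:-→d1:-→d2:-→d3:-→d4:-→d5:-→d6:-→d7:-→d8:H3→d9:- -> H3
  + 126.34.0.0/16 (H0) depth=16
  + 210.119.224.0/20 (H5) depth=20
  + 126.34.233.213/32 (H1) depth=32
  + 154.0.0.0/8 (H5) depth=8
  + 0.0.0.0/0 (H5) depth=0
  lookup 210.119.224.1: bits 110100100111011111100 walk d0:H5→d1:-→d2:-→d3:-→d4:-→d5:-→d6:-→d7:H2→d8:-→d9:-→d10:-→d11:-→d12:-→d13:-→d14:-→d15:-→d16:-→d17:-→d18:-→d19:-→d20:H5→d21:- -> H5
  lookup 210.0.0.12: bits 110100100 walk d0:H5→d1:-→d2:-→d3:-→d4:-→d5:-→d6:-→d7:H2→d8:-→d9:- -> H2
  + 154.118.32.0/20 (H1) depth=20
  + 0.0.0.0/0 (H0) depth=0
  + 154.118.34.64/26 (H2) depth=26

== LOOKUPS ==
["H2","H2","H2","H2","H5","H3","H5","H2"]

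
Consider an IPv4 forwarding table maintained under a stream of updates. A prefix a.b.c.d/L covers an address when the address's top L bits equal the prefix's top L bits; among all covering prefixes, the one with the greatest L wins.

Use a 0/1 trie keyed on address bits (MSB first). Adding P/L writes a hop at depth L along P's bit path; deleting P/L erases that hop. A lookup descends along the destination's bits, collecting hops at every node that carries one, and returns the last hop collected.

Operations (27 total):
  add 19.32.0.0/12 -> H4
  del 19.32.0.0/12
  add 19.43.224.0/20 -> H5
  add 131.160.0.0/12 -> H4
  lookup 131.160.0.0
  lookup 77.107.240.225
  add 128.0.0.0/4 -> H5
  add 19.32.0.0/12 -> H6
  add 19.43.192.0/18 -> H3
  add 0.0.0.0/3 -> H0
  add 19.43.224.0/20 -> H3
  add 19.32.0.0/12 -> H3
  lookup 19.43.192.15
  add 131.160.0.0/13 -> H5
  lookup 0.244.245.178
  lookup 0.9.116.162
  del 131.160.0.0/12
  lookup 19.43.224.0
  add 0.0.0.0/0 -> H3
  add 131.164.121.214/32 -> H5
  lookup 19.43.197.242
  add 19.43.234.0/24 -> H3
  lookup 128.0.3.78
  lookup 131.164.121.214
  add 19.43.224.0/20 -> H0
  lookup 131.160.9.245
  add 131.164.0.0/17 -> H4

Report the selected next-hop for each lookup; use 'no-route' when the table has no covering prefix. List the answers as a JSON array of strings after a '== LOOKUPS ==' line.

Process each operation:
  add 19.32.0.0/12 -> H4 at depth 12
  - 19.32.0.0/12 clear@12
  add 19.43.224.0/20 -> H5 at depth 20
  add 131.160.0.0/12 -> H4 at depth 12
  ? 131.160.0.0  path d0:-→d1:-→d2:-→d3:-→d4:-→d5:-→d6:-→d7:-→d8:-→d9:-→d10:-→d11:-→d12:H4  best=H4
  ? 77.107.240.225  path d0:-→d1:-  best=no-route
  add 128.0.0.0/4 -> H5 at depth 4
  add 19.32.0.0/12 -> H6 at depth 12
  add 19.43.192.0/18 -> H3 at depth 18
  add 0.0.0.0/3 -> H0 at depth 3
  add 19.43.224.0/20 -> H3 at depth 20
  add 19.32.0.0/12 -> H3 at depth 12
  ? 19.43.192.15  path d0:-→d1:-→d2:-→d3:H0→d4:-→d5:-→d6:-→d7:-→d8:-→d9:-→d10:-→d11:-→d12:H3→d13:-→d14:-→d15:-→d16:-→d17:-→d18:H3  best=H3
  add 131.160.0.0/13 -> H5 at depth 13
  ? 0.244.245.178  path d0:-→d1:-→d2:-→d3:H0  best=H0
  ? 0.9.116.162  path d0:-→d1:-→d2:-→d3:H0  best=H0
  - 131.160.0.0/12 clear@12
  ? 19.43.224.0  path d0:-→d1:-→d2:-→d3:H0→d4:-→d5:-→d6:-→d7:-→d8:-→d9:-→d10:-→d11:-→d12:H3→d13:-→d14:-→d15:-→d16:-→d17:-→d18:H3→d19:-→d20:H3  best=H3
  add 0.0.0.0/0 -> H3 at depth 0
  add 131.164.121.214/32 -> H5 at depth 32
  ? 19.43.197.242  path d0:H3→d1:-→d2:-→d3:H0→d4:-→d5:-→d6:-→d7:-→d8:-→d9:-→d10:-→d11:-→d12:H3→d13:-→d14:-→d15:-→d16:-→d17:-→d18:H3  best=H3
  add 19.43.234.0/24 -> H3 at depth 24
  ? 128.0.3.78  path d0:H3→d1:-→d2:-→d3:-→d4:H5→d5:-→d6:-  best=H5
  ? 131.164.121.214  path d0:H3→d1:-→d2:-→d3:-→d4:H5→d5:-→d6:-→d7:-→d8:-→d9:-→d10:-→d11:-→d12:-→d13:H5→d14:-→d15:-→d16:-→d17:-→d18:-→d19:-→d20:-→d21:-→d22:-→d23:-→d24:-→d25:-→d26:-→d27:-→d28:-→d29:-→d30:-→d31:-→d32:H5  best=H5
  add 19.43.224.0/20 -> H0 at depth 20
  ? 131.160.9.245  path d0:H3→d1:-→d2:-→d3:-→d4:H5→d5:-→d6:-→d7:-→d8:-→d9:-→d10:-→d11:-→d12:-→d13:H5  best=H5
  add 131.164.0.0/17 -> H4 at depth 17

== LOOKUPS ==
["H4","no-route","H3","H0","H0","H3","H3","H5","H5","H5"]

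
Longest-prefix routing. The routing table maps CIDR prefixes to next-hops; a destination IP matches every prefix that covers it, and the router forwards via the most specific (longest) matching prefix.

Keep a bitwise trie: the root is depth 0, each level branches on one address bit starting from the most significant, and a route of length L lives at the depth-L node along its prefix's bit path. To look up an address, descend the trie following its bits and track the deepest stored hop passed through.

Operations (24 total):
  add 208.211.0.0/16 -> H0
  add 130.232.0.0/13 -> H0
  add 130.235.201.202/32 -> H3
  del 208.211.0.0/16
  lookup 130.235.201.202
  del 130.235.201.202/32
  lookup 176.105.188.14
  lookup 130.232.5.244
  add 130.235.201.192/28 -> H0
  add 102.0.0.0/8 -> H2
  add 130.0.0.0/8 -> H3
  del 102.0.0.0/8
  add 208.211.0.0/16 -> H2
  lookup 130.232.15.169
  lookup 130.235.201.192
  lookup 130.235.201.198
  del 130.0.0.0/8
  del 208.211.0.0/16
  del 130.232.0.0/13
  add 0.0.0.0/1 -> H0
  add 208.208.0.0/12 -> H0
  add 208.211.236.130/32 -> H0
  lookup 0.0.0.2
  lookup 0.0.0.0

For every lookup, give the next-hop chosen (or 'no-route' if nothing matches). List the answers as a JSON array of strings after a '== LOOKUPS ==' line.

Apply in order:
  + 208.211.0.0/16 (H0) depth=16
  + 130.232.0.0/13 (H0) depth=13
  + 130.235.201.202/32 (H3) depth=32
  del 208.211.0.0/16 (clear depth 16)
  ? 130.235.201.202  path d0:-→d1:-→d2:-→d3:-→d4:-→d5:-→d6:-→d7:-→d8:-→d9:-→d10:-→d11:-→d12:-→d13:H0→d14:-→d15:-→d16:-→d17:-→d18:-→d19:-→d20:-→d21:-→d22:-→d23:-→d24:-→d25:-→d26:-→d27:-→d28:-→d29:-→d30:-→d31:-→d32:H3  best=H3
  del 130.235.201.202/32 (clear depth 32)
  ? 176.105.188.14  path d0:-→d1:-→d2:-  best=no-route
  ? 130.232.5.244  path d0:-→d1:-→d2:-→d3:-→d4:-→d5:-→d6:-→d7:-→d8:-→d9:-→d10:-→d11:-→d12:-→d13:H0→d14:-  best=H0
  + 130.235.201.192/28 (H0) depth=28
  + 102.0.0.0/8 (H2) depth=8
  + 130.0.0.0/8 (H3) depth=8
  del 102.0.0.0/8 (clear depth 8)
  + 208.211.0.0/16 (H2) depth=16
  ? 130.232.15.169  path d0:-→d1:-→d2:-→d3:-→d4:-→d5:-→d6:-→d7:-→d8:H3→d9:-→d10:-→d11:-→d12:-→d13:H0→d14:-  best=H0
  ? 130.235.201.192  path d0:-→d1:-→d2:-→d3:-→d4:-→d5:-→d6:-→d7:-→d8:H3→d9:-→d10:-→d11:-→d12:-→d13:H0→d14:-→d15:-→d16:-→d17:-→d18:-→d19:-→d20:-→d21:-→d22:-→d23:-→d24:-→d25:-→d26:-→d27:-→d28:H0  best=H0
  ? 130.235.201.198  path d0:-→d1:-→d2:-→d3:-→d4:-→d5:-→d6:-→d7:-→d8:H3→d9:-→d10:-→d11:-→d12:-→d13:H0→d14:-→d15:-→d16:-→d17:-→d18:-→d19:-→d20:-→d21:-→d22:-→d23:-→d24:-→d25:-→d26:-→d27:-→d28:H0  best=H0
  del 130.0.0.0/8 (clear depth 8)
  del 208.211.0.0/16 (clear depth 16)
  del 130.232.0.0/13 (clear depth 13)
  + 0.0.0.0/1 (H0) depth=1
  + 208.208.0.0/12 (H0) depth=12
  + 208.211.236.130/32 (H0) depth=32
  ? 0.0.0.2  path d0:-→d1:H0  best=H0
  ? 0.0.0.0  path d0:-→d1:H0  best=H0

== LOOKUPS ==
["H3","no-route","H0","H0","H0","H0","H0","H0"]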